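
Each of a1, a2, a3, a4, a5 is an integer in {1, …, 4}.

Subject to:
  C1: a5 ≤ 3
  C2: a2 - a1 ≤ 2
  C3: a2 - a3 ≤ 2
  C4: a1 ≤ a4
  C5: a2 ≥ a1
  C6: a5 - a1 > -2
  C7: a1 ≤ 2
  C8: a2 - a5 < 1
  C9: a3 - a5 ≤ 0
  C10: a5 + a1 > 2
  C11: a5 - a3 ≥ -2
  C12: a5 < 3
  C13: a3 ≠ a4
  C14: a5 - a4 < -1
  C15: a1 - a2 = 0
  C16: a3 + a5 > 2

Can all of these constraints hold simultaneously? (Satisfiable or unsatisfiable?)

Satisfiable

Take a1 = 2, a2 = 2, a3 = 2, a4 = 4, a5 = 2. Then constraint 2: a2 - a1 = 0; constraint 3: a2 - a3 = 0, and every other listed constraint is also met.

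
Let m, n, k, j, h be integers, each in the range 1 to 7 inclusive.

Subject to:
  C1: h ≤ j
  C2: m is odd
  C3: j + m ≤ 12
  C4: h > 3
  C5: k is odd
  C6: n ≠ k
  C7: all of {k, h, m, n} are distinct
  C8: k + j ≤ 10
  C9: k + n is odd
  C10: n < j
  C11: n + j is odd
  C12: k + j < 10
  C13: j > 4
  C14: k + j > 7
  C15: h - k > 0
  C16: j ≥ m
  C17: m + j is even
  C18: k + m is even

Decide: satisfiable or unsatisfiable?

Satisfiable

Take m = 5, n = 2, k = 3, j = 5, h = 4. Then constraint 3: j + m = 10; constraint 8: k + j = 8, and every other listed constraint is also met.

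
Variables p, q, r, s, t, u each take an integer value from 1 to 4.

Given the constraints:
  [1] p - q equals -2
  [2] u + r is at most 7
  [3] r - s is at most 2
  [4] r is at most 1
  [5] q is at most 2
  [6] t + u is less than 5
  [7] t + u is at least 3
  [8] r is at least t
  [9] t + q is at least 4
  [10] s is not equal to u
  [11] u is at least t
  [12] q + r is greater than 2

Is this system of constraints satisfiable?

From constraints 4 and 8: t ≤ r ≤ 1. From constraint 5: q ≤ 2. Hence t + q ≤ 3. But constraint 9 requires t + q ≥ 4, and 4 > 3. Contradiction.

Unsatisfiable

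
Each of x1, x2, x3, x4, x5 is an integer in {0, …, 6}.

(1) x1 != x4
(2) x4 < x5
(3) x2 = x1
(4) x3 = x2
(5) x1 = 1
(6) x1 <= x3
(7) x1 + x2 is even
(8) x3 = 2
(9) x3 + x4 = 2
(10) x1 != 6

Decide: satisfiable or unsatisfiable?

Constraint 8 fixes x3 = 2 and constraint 5 fixes x1 = 1. Constraints 3 and 4 give x3 = x2 = x1, so x3 = x1. But 2 ≠ 1 — contradiction.

Unsatisfiable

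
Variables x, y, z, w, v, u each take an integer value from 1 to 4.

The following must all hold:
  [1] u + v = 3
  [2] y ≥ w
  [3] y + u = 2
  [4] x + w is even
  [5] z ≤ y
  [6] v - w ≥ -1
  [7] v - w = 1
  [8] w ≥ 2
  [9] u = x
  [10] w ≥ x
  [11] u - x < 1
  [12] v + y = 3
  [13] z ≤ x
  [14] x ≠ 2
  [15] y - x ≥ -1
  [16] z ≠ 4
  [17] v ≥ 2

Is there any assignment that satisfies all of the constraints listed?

Unsatisfiable

From constraint 17: v ≥ 2. From constraints 2 and 8: y ≥ w ≥ 2. Hence v + y ≥ 4. But constraint 12 requires v + y = 3, and 3 < 4. Contradiction.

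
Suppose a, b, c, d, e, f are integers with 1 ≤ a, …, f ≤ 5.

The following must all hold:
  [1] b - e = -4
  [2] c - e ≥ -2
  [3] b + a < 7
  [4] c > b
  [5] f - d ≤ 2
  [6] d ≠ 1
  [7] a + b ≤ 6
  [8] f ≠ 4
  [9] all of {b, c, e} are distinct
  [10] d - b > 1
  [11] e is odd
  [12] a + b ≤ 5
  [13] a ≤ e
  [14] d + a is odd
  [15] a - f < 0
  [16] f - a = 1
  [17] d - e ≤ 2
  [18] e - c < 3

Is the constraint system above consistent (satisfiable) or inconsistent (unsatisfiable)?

Satisfiable

The assignment a = 4, b = 1, c = 4, d = 5, e = 5, f = 5 works:
  constraint 1 holds since b - e = -4.
  constraint 2 holds since c - e = -1.
  constraint 3 holds since b + a = 5.
The rest check out directly.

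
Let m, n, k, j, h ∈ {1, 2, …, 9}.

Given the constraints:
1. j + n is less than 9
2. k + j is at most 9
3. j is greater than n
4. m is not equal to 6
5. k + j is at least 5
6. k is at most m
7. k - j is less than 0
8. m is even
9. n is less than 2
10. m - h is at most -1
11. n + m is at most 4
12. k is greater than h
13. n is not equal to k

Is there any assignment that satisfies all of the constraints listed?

Unsatisfiable

Constraints 6, 10, and 12 give k ≤ m, m < h, h < k. Chaining: k ≤ m < h < k, which forces k < k — impossible.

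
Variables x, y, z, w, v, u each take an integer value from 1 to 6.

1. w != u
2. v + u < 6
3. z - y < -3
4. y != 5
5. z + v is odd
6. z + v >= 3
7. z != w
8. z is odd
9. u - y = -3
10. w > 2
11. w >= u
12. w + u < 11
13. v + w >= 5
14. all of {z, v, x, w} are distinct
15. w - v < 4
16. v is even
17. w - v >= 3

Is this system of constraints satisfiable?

Satisfiable

Try x = 6, y = 6, z = 1, w = 5, v = 2, u = 3.
Check constraint 2: v + u = 5; constraint 3: z - y = -5; constraint 6: z + v = 3. The remaining constraints are straightforward to verify.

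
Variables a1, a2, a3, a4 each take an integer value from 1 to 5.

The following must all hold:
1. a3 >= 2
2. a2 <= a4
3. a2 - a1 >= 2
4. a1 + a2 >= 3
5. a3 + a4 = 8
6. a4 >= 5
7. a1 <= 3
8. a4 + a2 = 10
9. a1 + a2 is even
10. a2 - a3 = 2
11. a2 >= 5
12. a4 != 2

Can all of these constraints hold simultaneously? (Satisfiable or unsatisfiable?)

One satisfying assignment is a1 = 1, a2 = 5, a3 = 3, a4 = 5.
For the less obvious constraints — constraint 3: a2 - a1 = 4; constraint 4: a1 + a2 = 6; constraint 5: a3 + a4 = 8 — and the others hold by inspection.

Satisfiable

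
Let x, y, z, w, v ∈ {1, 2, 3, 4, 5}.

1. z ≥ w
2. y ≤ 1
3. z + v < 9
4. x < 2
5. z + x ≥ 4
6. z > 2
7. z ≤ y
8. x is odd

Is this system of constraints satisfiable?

From constraint 6: z ≥ 3. From constraints 2 and 7: z ≤ y and y ≤ 1, so z ≤ 1. But 1 < 3, so no value of z works.

Unsatisfiable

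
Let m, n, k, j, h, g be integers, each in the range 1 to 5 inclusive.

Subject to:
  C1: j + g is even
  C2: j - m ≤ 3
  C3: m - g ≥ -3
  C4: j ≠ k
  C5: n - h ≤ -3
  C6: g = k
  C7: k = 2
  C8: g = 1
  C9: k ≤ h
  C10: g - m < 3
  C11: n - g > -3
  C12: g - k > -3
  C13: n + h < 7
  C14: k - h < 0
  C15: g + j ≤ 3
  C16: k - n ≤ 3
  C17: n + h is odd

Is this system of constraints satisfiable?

Constraint 8 fixes g = 1 and constraint 7 fixes k = 2, but constraint 6 requires g = k. Since 1 ≠ 2, contradiction.

Unsatisfiable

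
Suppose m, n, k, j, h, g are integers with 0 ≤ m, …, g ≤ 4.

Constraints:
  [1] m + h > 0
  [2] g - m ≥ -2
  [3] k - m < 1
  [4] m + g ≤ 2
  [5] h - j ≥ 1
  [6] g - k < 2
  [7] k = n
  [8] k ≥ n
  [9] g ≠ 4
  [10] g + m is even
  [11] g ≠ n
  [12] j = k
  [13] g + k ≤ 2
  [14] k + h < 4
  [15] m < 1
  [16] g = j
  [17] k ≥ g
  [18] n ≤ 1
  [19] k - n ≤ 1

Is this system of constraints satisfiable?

From constraints 7, 12, and 16, g = j = k = n, so g = n. But constraint 11 says g ≠ n. Contradiction.

Unsatisfiable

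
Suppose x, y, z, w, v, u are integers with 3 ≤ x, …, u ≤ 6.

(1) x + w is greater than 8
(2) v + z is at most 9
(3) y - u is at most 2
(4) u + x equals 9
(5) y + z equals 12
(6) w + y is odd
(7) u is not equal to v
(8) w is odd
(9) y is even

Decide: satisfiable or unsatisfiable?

Satisfiable

The assignment x = 4, y = 6, z = 6, w = 5, v = 3, u = 5 works:
  constraint 1 holds since x + w = 9.
  constraint 2 holds since v + z = 9.
  constraint 3 holds since y - u = 1.
The rest check out directly.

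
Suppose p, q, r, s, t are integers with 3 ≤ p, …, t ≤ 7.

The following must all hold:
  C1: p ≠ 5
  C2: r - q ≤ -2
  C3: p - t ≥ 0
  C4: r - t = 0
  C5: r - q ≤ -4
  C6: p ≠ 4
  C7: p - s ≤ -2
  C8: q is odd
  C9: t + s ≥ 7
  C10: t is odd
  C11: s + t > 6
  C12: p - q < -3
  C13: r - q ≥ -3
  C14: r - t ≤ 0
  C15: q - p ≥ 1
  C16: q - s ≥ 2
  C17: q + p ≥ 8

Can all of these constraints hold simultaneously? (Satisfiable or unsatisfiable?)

Unsatisfiable

Constraints 3, 7, 13, 14, and 16 give q − s ≥ 2, s − p ≥ 2, p − t ≥ 0, t − r ≥ 0, r − q ≥ -3.
Adding all 5 inequalities: the left sides telescope to 0, and the right sides sum to 2 + 2 + 0 + 0 + (-3) = 1. So 0 ≥ 1, which is false.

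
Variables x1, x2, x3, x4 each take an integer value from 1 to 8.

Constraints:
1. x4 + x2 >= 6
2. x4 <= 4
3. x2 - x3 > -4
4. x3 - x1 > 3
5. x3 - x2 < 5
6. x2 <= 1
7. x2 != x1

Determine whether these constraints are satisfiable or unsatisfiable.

From constraint 2: x4 ≤ 4. From constraint 6: x2 ≤ 1. Hence x4 + x2 ≤ 5. But constraint 1 requires x4 + x2 ≥ 6, and 6 > 5. Contradiction.

Unsatisfiable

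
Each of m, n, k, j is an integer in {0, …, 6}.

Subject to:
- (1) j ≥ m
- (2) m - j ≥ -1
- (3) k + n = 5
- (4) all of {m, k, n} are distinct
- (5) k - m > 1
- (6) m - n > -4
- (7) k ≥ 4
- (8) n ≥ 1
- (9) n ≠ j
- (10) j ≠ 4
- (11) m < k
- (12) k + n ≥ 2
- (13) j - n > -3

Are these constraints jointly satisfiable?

Satisfiable

The assignment m = 0, n = 1, k = 4, j = 0 works:
  constraint 2 holds since m - j = 0.
  constraint 3 holds since k + n = 5.
The rest check out directly.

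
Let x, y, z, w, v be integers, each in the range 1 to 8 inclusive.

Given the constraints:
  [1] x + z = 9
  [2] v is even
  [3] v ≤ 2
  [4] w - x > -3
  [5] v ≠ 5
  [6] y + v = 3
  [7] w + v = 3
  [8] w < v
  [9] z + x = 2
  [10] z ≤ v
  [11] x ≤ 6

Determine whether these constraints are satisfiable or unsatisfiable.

Unsatisfiable

From constraint 11: x ≤ 6. From constraints 3 and 10: z ≤ v ≤ 2. Hence x + z ≤ 8. But constraint 1 requires x + z = 9, and 9 > 8. Contradiction.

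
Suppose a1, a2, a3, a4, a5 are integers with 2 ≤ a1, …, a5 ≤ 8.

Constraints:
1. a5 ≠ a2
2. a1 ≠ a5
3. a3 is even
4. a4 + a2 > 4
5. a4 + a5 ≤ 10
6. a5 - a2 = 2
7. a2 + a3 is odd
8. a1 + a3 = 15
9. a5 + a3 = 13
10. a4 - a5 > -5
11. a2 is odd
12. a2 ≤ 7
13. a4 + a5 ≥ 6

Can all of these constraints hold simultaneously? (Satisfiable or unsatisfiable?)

Satisfiable

Try a1 = 7, a2 = 3, a3 = 8, a4 = 3, a5 = 5.
Check constraint 4: a4 + a2 = 6; constraint 5: a4 + a5 = 8; constraint 6: a5 - a2 = 2. The remaining constraints are straightforward to verify.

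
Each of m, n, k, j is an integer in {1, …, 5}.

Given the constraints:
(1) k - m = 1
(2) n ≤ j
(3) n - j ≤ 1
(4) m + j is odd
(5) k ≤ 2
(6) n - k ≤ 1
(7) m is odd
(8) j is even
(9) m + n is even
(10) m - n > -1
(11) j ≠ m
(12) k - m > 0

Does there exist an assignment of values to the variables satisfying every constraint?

Satisfiable

The assignment m = 1, n = 1, k = 2, j = 2 works:
  constraint 1 holds since k - m = 1.
  constraint 3 holds since n - j = -1.
  constraint 6 holds since n - k = -1.
The rest check out directly.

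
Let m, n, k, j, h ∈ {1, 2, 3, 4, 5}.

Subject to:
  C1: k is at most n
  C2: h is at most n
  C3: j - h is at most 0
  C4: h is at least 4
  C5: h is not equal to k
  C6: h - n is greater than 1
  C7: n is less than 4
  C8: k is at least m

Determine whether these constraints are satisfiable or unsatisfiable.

From constraints 2 and 4: n ≥ h and h ≥ 4, so n ≥ 4. From constraint 7: n ≤ 3. But 3 < 4, so no value of n works.

Unsatisfiable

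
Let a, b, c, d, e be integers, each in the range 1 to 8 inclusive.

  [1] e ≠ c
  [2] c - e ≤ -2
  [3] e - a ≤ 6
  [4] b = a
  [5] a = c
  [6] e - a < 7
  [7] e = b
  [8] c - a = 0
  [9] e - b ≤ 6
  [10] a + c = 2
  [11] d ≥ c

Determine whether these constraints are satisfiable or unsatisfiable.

Unsatisfiable

From constraints 4, 5, and 7, e = b = a = c, so e = c. But constraint 1 says e ≠ c. Contradiction.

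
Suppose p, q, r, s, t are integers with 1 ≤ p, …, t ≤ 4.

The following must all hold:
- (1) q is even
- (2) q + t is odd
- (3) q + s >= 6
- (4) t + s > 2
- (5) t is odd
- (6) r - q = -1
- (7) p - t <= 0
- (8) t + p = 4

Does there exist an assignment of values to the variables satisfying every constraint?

The assignment p = 1, q = 4, r = 3, s = 2, t = 3 works:
  constraint 3 holds since q + s = 6.
  constraint 4 holds since t + s = 5.
The rest check out directly.

Satisfiable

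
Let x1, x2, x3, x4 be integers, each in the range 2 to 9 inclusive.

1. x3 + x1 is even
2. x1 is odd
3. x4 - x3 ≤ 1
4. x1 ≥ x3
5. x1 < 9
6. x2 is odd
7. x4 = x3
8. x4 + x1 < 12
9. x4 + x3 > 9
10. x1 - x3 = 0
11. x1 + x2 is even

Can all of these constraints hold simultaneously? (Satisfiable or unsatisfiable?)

Satisfiable

The assignment x1 = 5, x2 = 9, x3 = 5, x4 = 5 works:
  constraint 3 holds since x4 - x3 = 0.
  constraint 8 holds since x4 + x1 = 10.
  constraint 9 holds since x4 + x3 = 10.
The rest check out directly.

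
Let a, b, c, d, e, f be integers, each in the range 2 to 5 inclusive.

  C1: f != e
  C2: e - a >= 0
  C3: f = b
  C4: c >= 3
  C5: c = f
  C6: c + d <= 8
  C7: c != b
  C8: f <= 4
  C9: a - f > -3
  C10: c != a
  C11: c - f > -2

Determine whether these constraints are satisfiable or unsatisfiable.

Unsatisfiable

From constraints 3 and 5, c = f = b, so c = b. But constraint 7 says c ≠ b. Contradiction.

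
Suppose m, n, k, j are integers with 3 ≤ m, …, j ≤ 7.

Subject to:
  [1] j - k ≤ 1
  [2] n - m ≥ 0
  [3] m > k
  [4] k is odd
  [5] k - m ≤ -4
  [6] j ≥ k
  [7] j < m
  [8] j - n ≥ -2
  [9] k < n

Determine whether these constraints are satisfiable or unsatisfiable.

Constraints 1, 2, 5, and 8 give k − j ≥ -1, j − n ≥ -2, n − m ≥ 0, m − k ≥ 4.
Adding all 4 inequalities: the left sides telescope to 0, and the right sides sum to (-1) + (-2) + 0 + 4 = 1. So 0 ≥ 1, which is false.

Unsatisfiable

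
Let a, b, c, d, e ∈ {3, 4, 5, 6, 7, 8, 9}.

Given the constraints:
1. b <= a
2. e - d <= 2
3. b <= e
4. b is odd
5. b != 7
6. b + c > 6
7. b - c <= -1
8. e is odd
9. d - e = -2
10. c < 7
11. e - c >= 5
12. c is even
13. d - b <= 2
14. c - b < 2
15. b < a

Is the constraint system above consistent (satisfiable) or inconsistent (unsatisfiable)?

Constraints 2, 7, 11, and 13 give d − e ≥ -2, e − c ≥ 5, c − b ≥ 1, b − d ≥ -2.
Adding all 4 inequalities: the left sides telescope to 0, and the right sides sum to (-2) + 5 + 1 + (-2) = 2. So 0 ≥ 2, which is false.

Unsatisfiable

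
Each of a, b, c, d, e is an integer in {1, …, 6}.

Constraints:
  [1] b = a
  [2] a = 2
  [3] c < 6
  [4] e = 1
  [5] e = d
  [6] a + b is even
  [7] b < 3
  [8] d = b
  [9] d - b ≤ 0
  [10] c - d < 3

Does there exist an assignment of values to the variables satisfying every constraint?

Constraint 4 fixes e = 1 and constraint 2 fixes a = 2. Constraints 1, 5, and 8 give e = d = b = a, so e = a. But 1 ≠ 2 — contradiction.

Unsatisfiable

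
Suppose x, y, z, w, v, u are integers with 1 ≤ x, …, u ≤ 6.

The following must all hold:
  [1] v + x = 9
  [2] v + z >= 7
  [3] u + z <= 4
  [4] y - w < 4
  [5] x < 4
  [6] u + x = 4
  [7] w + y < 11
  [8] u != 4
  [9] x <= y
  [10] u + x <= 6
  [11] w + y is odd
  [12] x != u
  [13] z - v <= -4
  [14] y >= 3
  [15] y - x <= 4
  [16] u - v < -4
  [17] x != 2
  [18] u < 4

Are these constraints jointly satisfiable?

Satisfiable

The assignment x = 3, y = 6, z = 1, w = 3, v = 6, u = 1 works:
  constraint 1 holds since v + x = 9.
  constraint 2 holds since v + z = 7.
  constraint 3 holds since u + z = 2.
The rest check out directly.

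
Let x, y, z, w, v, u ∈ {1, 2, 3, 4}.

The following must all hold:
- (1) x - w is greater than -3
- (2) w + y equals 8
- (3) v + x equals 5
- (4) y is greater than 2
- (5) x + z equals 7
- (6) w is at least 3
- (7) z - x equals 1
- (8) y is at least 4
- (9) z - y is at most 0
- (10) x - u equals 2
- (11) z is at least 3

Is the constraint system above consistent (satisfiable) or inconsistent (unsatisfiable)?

Try x = 3, y = 4, z = 4, w = 4, v = 2, u = 1.
Check constraint 1: x - w = -1; constraint 2: w + y = 8; constraint 3: v + x = 5. The remaining constraints are straightforward to verify.

Satisfiable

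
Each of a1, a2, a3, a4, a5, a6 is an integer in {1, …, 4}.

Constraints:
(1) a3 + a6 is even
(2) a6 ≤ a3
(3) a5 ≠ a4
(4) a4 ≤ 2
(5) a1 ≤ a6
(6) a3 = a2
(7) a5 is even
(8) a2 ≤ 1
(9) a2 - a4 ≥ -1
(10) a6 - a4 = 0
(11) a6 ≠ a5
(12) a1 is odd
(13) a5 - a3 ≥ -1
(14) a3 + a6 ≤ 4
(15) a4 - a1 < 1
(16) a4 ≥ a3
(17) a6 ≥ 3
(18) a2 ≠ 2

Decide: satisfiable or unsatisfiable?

From constraints 2 and 17: a3 ≥ a6 and a6 ≥ 3, so a3 ≥ 3. From constraints 4 and 16: a3 ≤ a4 and a4 ≤ 2, so a3 ≤ 2. But 2 < 3, so no value of a3 works.

Unsatisfiable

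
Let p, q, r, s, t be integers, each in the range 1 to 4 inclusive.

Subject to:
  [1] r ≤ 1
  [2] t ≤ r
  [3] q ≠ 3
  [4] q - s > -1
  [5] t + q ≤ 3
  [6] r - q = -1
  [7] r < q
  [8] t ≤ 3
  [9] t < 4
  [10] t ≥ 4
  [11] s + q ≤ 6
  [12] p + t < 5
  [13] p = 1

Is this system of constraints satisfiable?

From constraint 10: t ≥ 4. From constraints 1 and 2: t ≤ r and r ≤ 1, so t ≤ 1. But 1 < 4, so no value of t works.

Unsatisfiable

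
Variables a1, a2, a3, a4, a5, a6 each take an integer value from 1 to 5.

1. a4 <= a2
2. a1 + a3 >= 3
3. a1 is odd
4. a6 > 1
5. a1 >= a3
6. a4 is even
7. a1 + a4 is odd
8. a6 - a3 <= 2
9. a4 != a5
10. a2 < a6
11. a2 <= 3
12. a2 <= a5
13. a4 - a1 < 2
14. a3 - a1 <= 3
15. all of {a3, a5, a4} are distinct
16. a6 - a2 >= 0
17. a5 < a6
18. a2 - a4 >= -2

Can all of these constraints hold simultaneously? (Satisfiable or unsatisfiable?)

The assignment a1 = 3, a2 = 3, a3 = 3, a4 = 2, a5 = 4, a6 = 5 works:
  constraint 2 holds since a1 + a3 = 6.
  constraint 8 holds since a6 - a3 = 2.
The rest check out directly.

Satisfiable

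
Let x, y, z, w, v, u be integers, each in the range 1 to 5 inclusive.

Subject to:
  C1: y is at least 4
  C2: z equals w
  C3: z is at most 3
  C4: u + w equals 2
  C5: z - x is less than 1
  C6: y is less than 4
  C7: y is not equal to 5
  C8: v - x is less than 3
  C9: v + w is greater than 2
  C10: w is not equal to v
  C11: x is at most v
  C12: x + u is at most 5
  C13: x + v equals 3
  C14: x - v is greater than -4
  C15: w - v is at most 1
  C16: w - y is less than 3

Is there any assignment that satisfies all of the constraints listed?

From constraint 1: y ≥ 4. From constraint 6: y ≤ 3. But 3 < 4, so no value of y works.

Unsatisfiable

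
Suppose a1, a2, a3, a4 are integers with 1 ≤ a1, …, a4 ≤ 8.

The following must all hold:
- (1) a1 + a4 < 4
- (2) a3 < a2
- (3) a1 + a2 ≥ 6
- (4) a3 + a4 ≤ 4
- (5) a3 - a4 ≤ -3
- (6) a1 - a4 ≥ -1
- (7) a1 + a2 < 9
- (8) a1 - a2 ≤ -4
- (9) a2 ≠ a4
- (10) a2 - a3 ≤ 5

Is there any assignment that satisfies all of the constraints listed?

Constraints 5, 6, 8, and 10 give a1 − a4 ≥ -1, a4 − a3 ≥ 3, a3 − a2 ≥ -5, a2 − a1 ≥ 4.
Adding all 4 inequalities: the left sides telescope to 0, and the right sides sum to (-1) + 3 + (-5) + 4 = 1. So 0 ≥ 1, which is false.

Unsatisfiable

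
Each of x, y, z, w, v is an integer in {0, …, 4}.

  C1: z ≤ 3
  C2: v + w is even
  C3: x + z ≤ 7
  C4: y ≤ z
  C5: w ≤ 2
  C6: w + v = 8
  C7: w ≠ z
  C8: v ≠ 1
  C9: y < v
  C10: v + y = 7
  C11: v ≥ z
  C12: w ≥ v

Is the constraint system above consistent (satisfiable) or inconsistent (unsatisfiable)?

From constraints 5 and 12: v ≤ w ≤ 2. From constraints 1 and 4: y ≤ z ≤ 3. Hence v + y ≤ 5. But constraint 10 requires v + y = 7, and 7 > 5. Contradiction.

Unsatisfiable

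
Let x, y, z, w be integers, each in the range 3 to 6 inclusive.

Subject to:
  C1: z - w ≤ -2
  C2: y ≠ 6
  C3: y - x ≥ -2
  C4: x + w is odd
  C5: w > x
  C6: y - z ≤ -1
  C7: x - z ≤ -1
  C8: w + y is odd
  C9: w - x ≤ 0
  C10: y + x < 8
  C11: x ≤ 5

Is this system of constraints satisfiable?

Unsatisfiable

Constraints 1, 3, 6, and 9 give y − x ≥ -2, x − w ≥ 0, w − z ≥ 2, z − y ≥ 1.
Adding all 4 inequalities: the left sides telescope to 0, and the right sides sum to (-2) + 0 + 2 + 1 = 1. So 0 ≥ 1, which is false.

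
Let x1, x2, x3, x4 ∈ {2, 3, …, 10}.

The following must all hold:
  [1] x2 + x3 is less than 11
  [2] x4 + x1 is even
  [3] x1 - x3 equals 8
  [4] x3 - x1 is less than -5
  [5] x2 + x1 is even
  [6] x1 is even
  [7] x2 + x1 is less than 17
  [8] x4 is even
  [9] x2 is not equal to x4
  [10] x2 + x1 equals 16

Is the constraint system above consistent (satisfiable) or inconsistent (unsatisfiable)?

Setting (x1, x2, x3, x4) = (10, 6, 2, 2) satisfies everything: constraint 1: x2 + x3 = 8; constraint 3: x1 - x3 = 8, and the others follow.

Satisfiable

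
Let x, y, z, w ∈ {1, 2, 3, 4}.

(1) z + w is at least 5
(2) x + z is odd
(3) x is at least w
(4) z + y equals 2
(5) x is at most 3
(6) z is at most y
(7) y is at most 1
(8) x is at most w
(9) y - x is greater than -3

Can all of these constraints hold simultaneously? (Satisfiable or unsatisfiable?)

From constraints 6 and 7: z ≤ y ≤ 1. From constraints 3 and 5: w ≤ x ≤ 3. Hence z + w ≤ 4. But constraint 1 requires z + w ≥ 5, and 5 > 4. Contradiction.

Unsatisfiable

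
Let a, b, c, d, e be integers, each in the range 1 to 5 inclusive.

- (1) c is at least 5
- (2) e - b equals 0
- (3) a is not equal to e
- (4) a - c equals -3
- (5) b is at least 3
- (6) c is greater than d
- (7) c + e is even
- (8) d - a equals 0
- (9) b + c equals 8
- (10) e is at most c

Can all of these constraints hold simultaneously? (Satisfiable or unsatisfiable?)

Take a = 2, b = 3, c = 5, d = 2, e = 3. Then constraint 2: e - b = 0; constraint 4: a - c = -3; constraint 8: d - a = 0, and every other listed constraint is also met.

Satisfiable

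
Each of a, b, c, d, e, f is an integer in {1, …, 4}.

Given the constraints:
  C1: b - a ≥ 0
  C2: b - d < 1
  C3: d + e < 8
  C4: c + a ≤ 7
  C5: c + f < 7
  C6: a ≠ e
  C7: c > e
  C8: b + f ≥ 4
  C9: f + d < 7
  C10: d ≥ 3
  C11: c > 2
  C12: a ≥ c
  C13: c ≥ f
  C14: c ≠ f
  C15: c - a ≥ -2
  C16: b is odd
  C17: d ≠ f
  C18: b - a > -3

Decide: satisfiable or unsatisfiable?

One satisfying assignment is a = 3, b = 3, c = 3, d = 3, e = 2, f = 2.
For the less obvious constraints — constraint 1: b - a = 0; constraint 2: b - d = 0; constraint 3: d + e = 5 — and the others hold by inspection.

Satisfiable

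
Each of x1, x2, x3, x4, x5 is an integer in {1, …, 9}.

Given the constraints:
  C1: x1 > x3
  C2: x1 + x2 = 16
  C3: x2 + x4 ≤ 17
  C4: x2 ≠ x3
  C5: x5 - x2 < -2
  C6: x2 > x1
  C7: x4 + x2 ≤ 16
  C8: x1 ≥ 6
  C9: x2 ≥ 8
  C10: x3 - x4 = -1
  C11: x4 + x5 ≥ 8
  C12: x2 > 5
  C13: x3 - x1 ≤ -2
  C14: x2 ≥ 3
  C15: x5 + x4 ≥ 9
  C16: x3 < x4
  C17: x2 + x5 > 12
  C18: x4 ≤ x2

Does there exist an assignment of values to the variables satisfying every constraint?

Setting (x1, x2, x3, x4, x5) = (7, 9, 4, 5, 4) satisfies everything: constraint 2: x1 + x2 = 16; constraint 3: x2 + x4 = 14, and the others follow.

Satisfiable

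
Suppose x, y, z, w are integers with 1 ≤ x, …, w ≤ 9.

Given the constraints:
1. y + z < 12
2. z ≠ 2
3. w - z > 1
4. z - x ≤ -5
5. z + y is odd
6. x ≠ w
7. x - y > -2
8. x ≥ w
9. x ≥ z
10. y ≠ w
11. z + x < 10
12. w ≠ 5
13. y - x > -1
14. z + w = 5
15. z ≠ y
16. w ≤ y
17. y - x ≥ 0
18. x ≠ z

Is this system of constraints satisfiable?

Satisfiable

One satisfying assignment is x = 8, y = 8, z = 1, w = 4.
For the less obvious constraints — constraint 1: y + z = 9; constraint 3: w - z = 3; constraint 4: z - x = -7 — and the others hold by inspection.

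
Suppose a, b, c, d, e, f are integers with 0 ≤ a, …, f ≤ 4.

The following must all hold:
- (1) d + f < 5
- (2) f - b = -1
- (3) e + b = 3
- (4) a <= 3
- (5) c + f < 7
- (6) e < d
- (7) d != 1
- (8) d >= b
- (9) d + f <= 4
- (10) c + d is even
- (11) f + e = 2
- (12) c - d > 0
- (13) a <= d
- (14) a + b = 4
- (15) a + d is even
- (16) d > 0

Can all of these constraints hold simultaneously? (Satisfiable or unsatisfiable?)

Setting (a, b, c, d, e, f) = (2, 2, 4, 2, 1, 1) satisfies everything: constraint 1: d + f = 3; constraint 2: f - b = -1, and the others follow.

Satisfiable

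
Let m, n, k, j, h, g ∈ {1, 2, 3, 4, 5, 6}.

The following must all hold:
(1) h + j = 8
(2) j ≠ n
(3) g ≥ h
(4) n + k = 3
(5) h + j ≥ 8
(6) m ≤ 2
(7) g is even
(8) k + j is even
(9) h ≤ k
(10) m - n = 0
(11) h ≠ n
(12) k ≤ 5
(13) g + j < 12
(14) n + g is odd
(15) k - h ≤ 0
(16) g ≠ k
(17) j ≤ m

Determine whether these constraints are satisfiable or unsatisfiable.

Unsatisfiable

From constraints 9 and 12: h ≤ k ≤ 5. From constraints 6 and 17: j ≤ m ≤ 2. Hence h + j ≤ 7. But constraint 5 requires h + j ≥ 8, and 8 > 7. Contradiction.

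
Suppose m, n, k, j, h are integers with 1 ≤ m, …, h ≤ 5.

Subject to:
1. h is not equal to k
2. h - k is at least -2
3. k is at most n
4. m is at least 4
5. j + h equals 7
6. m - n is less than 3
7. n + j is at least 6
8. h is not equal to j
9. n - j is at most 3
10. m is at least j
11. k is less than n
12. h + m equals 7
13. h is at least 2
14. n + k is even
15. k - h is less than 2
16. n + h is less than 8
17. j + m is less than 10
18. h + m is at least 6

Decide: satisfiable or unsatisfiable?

Try m = 4, n = 4, k = 2, j = 4, h = 3.
Check constraint 2: h - k = 1; constraint 5: j + h = 7. The remaining constraints are straightforward to verify.

Satisfiable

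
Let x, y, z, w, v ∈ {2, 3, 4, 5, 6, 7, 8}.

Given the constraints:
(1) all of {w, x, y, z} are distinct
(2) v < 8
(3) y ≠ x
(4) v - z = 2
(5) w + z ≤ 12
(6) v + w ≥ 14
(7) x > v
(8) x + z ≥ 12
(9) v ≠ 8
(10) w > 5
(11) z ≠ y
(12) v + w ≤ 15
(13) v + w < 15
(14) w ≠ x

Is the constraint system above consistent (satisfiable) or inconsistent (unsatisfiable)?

Satisfiable

The assignment x = 8, y = 6, z = 5, w = 7, v = 7 works:
  constraint 4 holds since v - z = 2.
  constraint 5 holds since w + z = 12.
The rest check out directly.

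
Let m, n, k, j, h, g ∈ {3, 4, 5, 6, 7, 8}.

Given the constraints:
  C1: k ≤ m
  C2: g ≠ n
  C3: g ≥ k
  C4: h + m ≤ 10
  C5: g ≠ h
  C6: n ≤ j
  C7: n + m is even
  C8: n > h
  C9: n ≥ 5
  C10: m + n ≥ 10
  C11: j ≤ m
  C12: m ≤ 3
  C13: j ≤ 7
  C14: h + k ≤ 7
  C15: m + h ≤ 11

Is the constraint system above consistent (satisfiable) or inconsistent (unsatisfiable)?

From constraints 6 and 9: j ≥ n and n ≥ 5, so j ≥ 5. From constraints 11 and 12: j ≤ m and m ≤ 3, so j ≤ 3. But 3 < 5, so no value of j works.

Unsatisfiable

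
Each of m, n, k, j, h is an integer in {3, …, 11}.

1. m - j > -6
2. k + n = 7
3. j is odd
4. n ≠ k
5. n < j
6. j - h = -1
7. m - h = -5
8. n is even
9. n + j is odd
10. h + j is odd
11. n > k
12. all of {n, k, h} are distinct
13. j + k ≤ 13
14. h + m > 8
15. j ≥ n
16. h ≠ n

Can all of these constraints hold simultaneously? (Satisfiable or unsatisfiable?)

Take m = 3, n = 4, k = 3, j = 7, h = 8. Then constraint 1: m - j = -4; constraint 2: k + n = 7, and every other listed constraint is also met.

Satisfiable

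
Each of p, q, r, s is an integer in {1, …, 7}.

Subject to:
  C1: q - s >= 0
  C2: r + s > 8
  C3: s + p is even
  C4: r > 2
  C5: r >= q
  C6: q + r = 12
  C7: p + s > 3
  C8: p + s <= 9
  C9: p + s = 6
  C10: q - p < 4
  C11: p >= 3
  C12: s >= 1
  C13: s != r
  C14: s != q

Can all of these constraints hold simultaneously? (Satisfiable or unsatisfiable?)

Take p = 4, q = 5, r = 7, s = 2. Then constraint 1: q - s = 3; constraint 2: r + s = 9; constraint 6: q + r = 12, and every other listed constraint is also met.

Satisfiable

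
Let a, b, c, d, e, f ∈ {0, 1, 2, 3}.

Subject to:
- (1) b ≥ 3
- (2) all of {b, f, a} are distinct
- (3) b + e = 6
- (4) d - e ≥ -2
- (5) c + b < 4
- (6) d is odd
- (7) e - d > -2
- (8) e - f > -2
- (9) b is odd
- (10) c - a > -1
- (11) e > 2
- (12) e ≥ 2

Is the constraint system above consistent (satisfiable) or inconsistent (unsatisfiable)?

Satisfiable

Setting (a, b, c, d, e, f) = (0, 3, 0, 3, 3, 2) satisfies everything: constraint 3: b + e = 6; constraint 4: d - e = 0, and the others follow.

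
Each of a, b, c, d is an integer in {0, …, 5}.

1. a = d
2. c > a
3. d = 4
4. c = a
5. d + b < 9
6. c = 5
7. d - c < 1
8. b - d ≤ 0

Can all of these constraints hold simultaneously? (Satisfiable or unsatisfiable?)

Constraint 6 fixes c = 5 and constraint 3 fixes d = 4. Constraints 1 and 4 give c = a = d, so c = d. But 5 ≠ 4 — contradiction.

Unsatisfiable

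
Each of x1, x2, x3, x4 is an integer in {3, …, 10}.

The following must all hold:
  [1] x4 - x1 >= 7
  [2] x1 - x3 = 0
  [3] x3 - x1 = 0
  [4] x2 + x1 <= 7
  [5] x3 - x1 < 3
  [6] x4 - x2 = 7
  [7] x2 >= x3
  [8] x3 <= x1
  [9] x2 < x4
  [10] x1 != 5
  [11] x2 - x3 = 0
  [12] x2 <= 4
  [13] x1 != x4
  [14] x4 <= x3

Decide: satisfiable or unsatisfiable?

Constraints 7, 9, and 14 give x4 ≤ x3, x3 ≤ x2, x2 < x4. Chaining: x4 ≤ x3 ≤ x2 < x4, which forces x4 < x4 — impossible.

Unsatisfiable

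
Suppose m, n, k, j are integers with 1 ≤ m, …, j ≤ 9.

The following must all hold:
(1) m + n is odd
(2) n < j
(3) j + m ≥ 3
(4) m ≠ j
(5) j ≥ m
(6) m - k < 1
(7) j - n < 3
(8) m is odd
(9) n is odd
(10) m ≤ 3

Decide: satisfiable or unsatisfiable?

Constraint 8 makes m odd and constraint 9 makes n odd, so m + n must be even. Constraint 1 says m + n is odd — contradiction.

Unsatisfiable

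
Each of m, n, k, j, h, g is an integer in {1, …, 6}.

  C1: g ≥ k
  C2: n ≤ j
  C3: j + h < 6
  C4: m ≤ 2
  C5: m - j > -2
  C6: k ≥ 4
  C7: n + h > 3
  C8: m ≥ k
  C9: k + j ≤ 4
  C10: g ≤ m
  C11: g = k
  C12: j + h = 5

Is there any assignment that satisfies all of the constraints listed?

Unsatisfiable

From constraints 1 and 6: g ≥ k and k ≥ 4, so g ≥ 4. From constraints 4 and 10: g ≤ m and m ≤ 2, so g ≤ 2. But 2 < 4, so no value of g works.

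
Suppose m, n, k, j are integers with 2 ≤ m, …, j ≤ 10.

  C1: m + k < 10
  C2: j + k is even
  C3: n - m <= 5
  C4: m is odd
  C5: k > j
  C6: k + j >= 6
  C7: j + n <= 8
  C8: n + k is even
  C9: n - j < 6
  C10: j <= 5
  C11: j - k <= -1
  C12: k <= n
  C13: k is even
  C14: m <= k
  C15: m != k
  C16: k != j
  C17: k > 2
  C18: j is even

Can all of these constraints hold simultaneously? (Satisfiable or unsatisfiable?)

Satisfiable

Try m = 3, n = 6, k = 6, j = 2.
Check constraint 1: m + k = 9; constraint 3: n - m = 3; constraint 6: k + j = 8. The remaining constraints are straightforward to verify.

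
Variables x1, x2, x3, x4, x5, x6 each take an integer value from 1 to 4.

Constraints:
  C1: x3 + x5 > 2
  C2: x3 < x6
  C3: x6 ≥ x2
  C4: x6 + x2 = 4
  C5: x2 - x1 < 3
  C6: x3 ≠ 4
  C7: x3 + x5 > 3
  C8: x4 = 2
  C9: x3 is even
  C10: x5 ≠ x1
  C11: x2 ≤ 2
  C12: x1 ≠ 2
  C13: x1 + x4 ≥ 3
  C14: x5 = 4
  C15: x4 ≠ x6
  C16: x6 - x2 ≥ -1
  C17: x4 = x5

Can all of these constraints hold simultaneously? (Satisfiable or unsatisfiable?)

Constraint 8 fixes x4 = 2 and constraint 14 fixes x5 = 4, but constraint 17 requires x4 = x5. Since 2 ≠ 4, contradiction.

Unsatisfiable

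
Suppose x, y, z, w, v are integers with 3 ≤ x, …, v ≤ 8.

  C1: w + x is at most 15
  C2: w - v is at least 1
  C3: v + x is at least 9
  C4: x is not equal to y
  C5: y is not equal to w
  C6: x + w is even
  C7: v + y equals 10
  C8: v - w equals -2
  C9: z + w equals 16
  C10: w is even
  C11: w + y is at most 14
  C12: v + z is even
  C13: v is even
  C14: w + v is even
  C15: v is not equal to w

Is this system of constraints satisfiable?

Satisfiable

Try x = 6, y = 4, z = 8, w = 8, v = 6.
Check constraint 1: w + x = 14; constraint 2: w - v = 2; constraint 3: v + x = 12. The remaining constraints are straightforward to verify.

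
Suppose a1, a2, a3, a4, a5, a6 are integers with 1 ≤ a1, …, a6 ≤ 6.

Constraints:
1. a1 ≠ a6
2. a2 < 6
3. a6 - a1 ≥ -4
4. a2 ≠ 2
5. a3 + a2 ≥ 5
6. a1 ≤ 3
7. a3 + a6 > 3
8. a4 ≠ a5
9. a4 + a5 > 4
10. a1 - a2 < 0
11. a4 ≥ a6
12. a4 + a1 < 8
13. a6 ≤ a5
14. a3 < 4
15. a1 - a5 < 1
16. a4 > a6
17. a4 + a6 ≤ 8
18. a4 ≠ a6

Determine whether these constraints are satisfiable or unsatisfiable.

Satisfiable

One satisfying assignment is a1 = 3, a2 = 5, a3 = 2, a4 = 4, a5 = 3, a6 = 2.
For the less obvious constraints — constraint 3: a6 - a1 = -1; constraint 5: a3 + a2 = 7 — and the others hold by inspection.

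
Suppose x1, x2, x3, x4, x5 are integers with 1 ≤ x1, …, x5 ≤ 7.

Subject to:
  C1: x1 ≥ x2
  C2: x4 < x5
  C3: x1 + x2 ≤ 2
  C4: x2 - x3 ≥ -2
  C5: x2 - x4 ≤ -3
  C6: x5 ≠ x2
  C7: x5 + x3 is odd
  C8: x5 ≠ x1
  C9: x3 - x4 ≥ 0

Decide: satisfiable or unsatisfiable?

Unsatisfiable

Constraints 4, 5, and 9 give x2 − x3 ≥ -2, x3 − x4 ≥ 0, x4 − x2 ≥ 3.
Adding all 3 inequalities: the left sides telescope to 0, and the right sides sum to (-2) + 0 + 3 = 1. So 0 ≥ 1, which is false.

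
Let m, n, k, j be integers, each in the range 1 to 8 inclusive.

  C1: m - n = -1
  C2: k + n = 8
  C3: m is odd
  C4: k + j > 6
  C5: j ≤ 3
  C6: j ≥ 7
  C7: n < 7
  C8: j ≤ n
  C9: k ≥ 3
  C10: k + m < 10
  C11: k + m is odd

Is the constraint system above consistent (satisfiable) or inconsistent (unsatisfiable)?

From constraint 9: k ≥ 3. From constraints 6 and 8: n ≥ j ≥ 7. Hence k + n ≥ 10. But constraint 2 requires k + n = 8, and 8 < 10. Contradiction.

Unsatisfiable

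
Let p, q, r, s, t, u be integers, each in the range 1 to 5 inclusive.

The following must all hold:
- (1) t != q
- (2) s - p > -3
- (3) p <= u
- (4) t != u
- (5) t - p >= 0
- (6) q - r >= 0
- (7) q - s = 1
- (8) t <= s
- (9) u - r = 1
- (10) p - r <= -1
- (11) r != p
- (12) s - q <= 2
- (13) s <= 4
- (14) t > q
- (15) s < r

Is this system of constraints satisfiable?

Unsatisfiable

Constraints 6, 8, 14, and 15 give s < r, r ≤ q, q < t, t ≤ s. Chaining: s < r ≤ q < t ≤ s, which forces s < s — impossible.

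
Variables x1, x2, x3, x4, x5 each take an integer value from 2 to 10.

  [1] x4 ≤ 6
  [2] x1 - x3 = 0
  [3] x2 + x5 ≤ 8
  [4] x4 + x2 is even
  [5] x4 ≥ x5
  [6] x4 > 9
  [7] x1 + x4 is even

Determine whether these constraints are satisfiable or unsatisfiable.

Unsatisfiable

From constraint 6: x4 ≥ 10. From constraint 1: x4 ≤ 6. But 6 < 10, so no value of x4 works.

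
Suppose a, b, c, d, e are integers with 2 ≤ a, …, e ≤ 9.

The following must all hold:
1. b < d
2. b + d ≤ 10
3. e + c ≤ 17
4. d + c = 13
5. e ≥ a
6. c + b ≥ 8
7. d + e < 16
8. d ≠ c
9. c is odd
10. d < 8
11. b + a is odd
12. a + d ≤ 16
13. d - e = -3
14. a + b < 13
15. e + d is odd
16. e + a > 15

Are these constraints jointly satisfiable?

Take a = 9, b = 2, c = 7, d = 6, e = 9. Then constraint 2: b + d = 8; constraint 3: e + c = 16, and every other listed constraint is also met.

Satisfiable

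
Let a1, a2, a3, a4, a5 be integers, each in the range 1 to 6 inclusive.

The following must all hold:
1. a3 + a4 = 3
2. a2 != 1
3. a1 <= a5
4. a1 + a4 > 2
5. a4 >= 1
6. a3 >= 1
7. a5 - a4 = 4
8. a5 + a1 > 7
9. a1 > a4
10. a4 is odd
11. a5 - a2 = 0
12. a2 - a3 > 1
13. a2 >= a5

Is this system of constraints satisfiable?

Setting (a1, a2, a3, a4, a5) = (3, 5, 2, 1, 5) satisfies everything: constraint 1: a3 + a4 = 3; constraint 4: a1 + a4 = 4; constraint 7: a5 - a4 = 4, and the others follow.

Satisfiable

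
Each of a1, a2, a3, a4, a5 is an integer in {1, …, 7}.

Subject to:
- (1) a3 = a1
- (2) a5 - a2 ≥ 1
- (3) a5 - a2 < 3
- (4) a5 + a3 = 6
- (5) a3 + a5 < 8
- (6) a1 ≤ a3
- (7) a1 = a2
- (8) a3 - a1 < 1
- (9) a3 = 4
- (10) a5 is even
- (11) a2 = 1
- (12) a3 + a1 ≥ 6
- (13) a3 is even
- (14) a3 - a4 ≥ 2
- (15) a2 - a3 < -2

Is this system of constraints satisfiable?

Constraint 9 fixes a3 = 4 and constraint 11 fixes a2 = 1. Constraints 1 and 7 give a3 = a1 = a2, so a3 = a2. But 4 ≠ 1 — contradiction.

Unsatisfiable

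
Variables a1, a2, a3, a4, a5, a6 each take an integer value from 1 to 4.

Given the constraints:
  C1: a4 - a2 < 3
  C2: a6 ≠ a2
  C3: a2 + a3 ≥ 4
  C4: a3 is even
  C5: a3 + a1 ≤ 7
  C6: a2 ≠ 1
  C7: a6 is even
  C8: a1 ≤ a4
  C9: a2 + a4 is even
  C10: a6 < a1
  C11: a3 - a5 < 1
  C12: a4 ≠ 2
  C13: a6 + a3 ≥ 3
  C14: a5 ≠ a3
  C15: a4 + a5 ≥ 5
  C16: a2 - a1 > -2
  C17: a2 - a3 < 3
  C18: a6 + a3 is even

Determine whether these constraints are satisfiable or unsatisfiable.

Satisfiable

Setting (a1, a2, a3, a4, a5, a6) = (4, 4, 2, 4, 3, 2) satisfies everything: constraint 1: a4 - a2 = 0; constraint 3: a2 + a3 = 6; constraint 5: a3 + a1 = 6, and the others follow.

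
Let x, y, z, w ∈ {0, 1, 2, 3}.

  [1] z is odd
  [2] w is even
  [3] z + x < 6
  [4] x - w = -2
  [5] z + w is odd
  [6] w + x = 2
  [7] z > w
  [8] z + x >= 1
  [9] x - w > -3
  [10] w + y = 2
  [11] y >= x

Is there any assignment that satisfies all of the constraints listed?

Satisfiable

Setting (x, y, z, w) = (0, 0, 3, 2) satisfies everything: constraint 3: z + x = 3; constraint 4: x - w = -2; constraint 6: w + x = 2, and the others follow.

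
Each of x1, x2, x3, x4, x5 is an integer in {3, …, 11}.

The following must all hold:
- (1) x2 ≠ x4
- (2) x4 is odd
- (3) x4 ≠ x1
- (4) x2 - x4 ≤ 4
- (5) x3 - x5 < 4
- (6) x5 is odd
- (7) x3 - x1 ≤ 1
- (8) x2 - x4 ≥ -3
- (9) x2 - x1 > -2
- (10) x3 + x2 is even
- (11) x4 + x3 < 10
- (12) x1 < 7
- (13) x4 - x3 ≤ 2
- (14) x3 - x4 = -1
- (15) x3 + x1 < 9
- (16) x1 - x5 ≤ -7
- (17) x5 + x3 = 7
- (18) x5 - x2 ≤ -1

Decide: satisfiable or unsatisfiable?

Constraints 4, 7, 13, 16, and 18 give x2 − x5 ≥ 1, x5 − x1 ≥ 7, x1 − x3 ≥ -1, x3 − x4 ≥ -2, x4 − x2 ≥ -4.
Adding all 5 inequalities: the left sides telescope to 0, and the right sides sum to 1 + 7 + (-1) + (-2) + (-4) = 1. So 0 ≥ 1, which is false.

Unsatisfiable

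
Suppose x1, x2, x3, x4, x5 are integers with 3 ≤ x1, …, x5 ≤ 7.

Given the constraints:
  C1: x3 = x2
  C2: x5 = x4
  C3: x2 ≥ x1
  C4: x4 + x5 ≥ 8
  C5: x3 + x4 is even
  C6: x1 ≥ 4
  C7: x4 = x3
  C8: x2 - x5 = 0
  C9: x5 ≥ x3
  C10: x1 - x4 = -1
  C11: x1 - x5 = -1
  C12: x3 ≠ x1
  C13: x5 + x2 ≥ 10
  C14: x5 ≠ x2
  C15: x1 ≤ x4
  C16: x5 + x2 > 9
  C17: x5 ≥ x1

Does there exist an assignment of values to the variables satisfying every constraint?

Unsatisfiable

From constraints 1, 2, and 7, x5 = x4 = x3 = x2, so x5 = x2. But constraint 14 says x5 ≠ x2. Contradiction.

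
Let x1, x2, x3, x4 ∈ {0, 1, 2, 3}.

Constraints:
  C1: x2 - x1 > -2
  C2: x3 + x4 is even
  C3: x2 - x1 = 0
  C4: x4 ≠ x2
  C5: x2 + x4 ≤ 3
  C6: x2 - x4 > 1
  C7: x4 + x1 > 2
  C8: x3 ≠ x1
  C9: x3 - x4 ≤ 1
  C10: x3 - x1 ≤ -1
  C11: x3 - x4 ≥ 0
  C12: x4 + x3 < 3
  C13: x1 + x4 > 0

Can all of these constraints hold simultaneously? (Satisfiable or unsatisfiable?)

Take x1 = 3, x2 = 3, x3 = 0, x4 = 0. Then constraint 1: x2 - x1 = 0; constraint 3: x2 - x1 = 0; constraint 5: x2 + x4 = 3, and every other listed constraint is also met.

Satisfiable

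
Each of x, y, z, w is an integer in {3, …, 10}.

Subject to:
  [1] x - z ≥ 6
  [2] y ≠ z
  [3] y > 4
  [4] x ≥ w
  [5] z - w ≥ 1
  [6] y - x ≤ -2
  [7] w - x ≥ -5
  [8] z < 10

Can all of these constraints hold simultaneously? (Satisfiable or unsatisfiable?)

Unsatisfiable

Constraints 1, 5, and 7 give z − w ≥ 1, w − x ≥ -5, x − z ≥ 6.
Adding all 3 inequalities: the left sides telescope to 0, and the right sides sum to 1 + (-5) + 6 = 2. So 0 ≥ 2, which is false.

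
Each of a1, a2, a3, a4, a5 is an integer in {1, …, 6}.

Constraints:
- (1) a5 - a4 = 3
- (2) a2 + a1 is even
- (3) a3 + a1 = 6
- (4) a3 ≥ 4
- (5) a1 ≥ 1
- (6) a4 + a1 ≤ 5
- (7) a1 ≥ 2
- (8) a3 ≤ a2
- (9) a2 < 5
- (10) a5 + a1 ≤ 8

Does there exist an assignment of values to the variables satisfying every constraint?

The assignment a1 = 2, a2 = 4, a3 = 4, a4 = 3, a5 = 6 works:
  constraint 1 holds since a5 - a4 = 3.
  constraint 3 holds since a3 + a1 = 6.
The rest check out directly.

Satisfiable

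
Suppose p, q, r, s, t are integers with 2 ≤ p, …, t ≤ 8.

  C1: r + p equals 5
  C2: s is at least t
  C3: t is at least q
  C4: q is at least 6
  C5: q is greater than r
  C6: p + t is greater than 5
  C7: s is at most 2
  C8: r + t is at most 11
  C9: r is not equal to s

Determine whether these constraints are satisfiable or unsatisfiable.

From constraints 3 and 4: t ≥ q and q ≥ 6, so t ≥ 6. From constraints 2 and 7: t ≤ s and s ≤ 2, so t ≤ 2. But 2 < 6, so no value of t works.

Unsatisfiable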